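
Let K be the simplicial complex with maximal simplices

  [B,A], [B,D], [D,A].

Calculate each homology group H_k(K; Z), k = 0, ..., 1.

H_0 ≅ Z,  H_1 ≅ Z.

We work with the vertex ordering A < B < D. The simplices of K, each written with vertices in increasing order, are:

  0-simplices (3): A, B, D
  1-simplices (3): AB, AD, BD

Hence C_0 ≅ Z^3, C_1 ≅ Z^3.

∂_1: C_1 → C_0 is given by ∂[p,q] = [q] − [p].
The resulting 3×3 matrix has rank 2, and its Smith normal form has invariant factors (1,1).

From H_k ≅ ker(∂_k) / im(∂_{k+1}) we obtain:

  H_0: rank C_0 − rank ∂_1 = 3 − 2 = 1, and the invariant factors of ∂_1 are all 1, so H_0 = Z.
  H_1: rank ker ∂_1 − rank ∂_2 = (3 − 2) − 0 = 1, and there is no ∂_2, so H_1 = Z.

As a check, the Euler characteristic is 3 − 3 = 0, which agrees with 1 − 1 = 0.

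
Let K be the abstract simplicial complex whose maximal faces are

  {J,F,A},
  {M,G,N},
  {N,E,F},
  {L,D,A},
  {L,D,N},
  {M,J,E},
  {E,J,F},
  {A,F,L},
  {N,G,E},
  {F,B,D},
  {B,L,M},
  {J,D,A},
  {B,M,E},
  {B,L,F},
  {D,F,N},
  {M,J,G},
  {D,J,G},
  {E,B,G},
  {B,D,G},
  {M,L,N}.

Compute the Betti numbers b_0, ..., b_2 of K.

Take the total order A < B < D < E < F < G < J < L < M < N on the vertex set. Then K (dimension 2) consists of the simplices:

  0-simplices (10): A, B, D, E, F, G, J, L, M, N
  1-simplices (30): AD, AF, AJ, AL, BD, BE, BF, BG, BL, BM, DF, DG, DJ, DL, DN, EF, EG, EJ, EM, EN, FJ, FL, FN, GJ, GM, GN, JM, LM, LN, MN
  2-simplices (20): ADJ, ADL, AFJ, AFL, BDF, BDG, BEG, BEM, BFL, BLM, DFN, DGJ, DLN, EFJ, EFN, EGN, EJM, GJM, GMN, LMN

Hence C_0 ≅ Z^10, C_1 ≅ Z^30, C_2 ≅ Z^20.

The boundary map ∂_1: C_1 → C_0 sends each edge [p,q] (with p < q) to q − p. For instance
  ∂EJ = J − E.
The resulting 10×30 matrix has rank 9, and its Smith normal form has invariant factors (1,1,1,1,1,1,1,1,1).

∂_2: C_2 → C_1 maps a triangle to the signed sum of its edges. For instance
  ∂BFL = FL − BL + BF,
  ∂BEM = EM − BM + BE.
As a 30×20 matrix over Z this has rank 20, with invariant factors (1,1,1,1,1,1,1,1,1,1,1,1,1,1,1,1,1,1,1,2).

Reading off H_k = ker ∂_k / im ∂_{k+1}:

  H_0: rank C_0 − rank ∂_1 = 10 − 9 = 1, and the invariant factors of ∂_1 are all 1, so H_0 ≅ Z.
  H_1: rank ker ∂_1 − rank ∂_2 = (30 − 9) − 20 = 1, and ∂_2 has invariant factor 2 > 1, so H_1 ≅ Z ⊕ Z/2Z.
  H_2: rank ker ∂_2 − rank ∂_3 = (20 − 20) − 0 = 0, and there is no ∂_3, so H_2 ≅ 0.

(K is a triangulation of the Klein bottle.)

Hence the Betti numbers are b_0 = 1, b_1 = 1, b_2 = 0.

b_0 = 1, b_1 = 1, b_2 = 0.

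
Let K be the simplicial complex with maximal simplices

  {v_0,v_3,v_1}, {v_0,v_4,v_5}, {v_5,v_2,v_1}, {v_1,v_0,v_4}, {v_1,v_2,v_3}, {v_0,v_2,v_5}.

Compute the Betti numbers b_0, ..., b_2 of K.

K has 6 vertices, 12 edges, 6 triangles.
rank ∂_0 = 0, rank ∂_1 = 5 ⇒ b_0 = 6 − 0 − 5 = 1; all invariant factors of ∂_1 are 1 so no torsion. So H_0 = Z.
rank ∂_1 = 5, rank ∂_2 = 6 ⇒ b_1 = 12 − 5 − 6 = 1; all invariant factors of ∂_2 are 1 so no torsion. So H_1 = Z.
rank ∂_2 = 6, rank ∂_3 = 0 ⇒ b_2 = 6 − 6 − 0 = 0. So H_2 = 0.

b_0 = 1, b_1 = 1, b_2 = 0.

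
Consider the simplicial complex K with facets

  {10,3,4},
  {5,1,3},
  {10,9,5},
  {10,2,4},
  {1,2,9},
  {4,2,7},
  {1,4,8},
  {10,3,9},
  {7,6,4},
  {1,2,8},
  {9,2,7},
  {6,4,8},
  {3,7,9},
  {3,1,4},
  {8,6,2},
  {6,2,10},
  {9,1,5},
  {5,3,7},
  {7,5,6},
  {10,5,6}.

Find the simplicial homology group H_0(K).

Take the total order 1 < 2 < 3 < 4 < 5 < 6 < 7 < 8 < 9 < 10 on the vertex set. Then K (dimension 2) consists of the simplices:

  0-simplices (10): [1], [2], [3], [4], [5], [6], [7], [8], [9], [10]
  1-simplices (30): (30 of them)
  2-simplices (20): (20 of them)

giving chain groups C_0 ≅ Z^10, C_1 ≅ Z^30, C_2 ≅ Z^20.

∂_1: C_1 → C_0 sends each edge [p,q] (with p < q) to q − p.
The resulting 10×30 matrix has rank 9, and its Smith normal form has invariant factors (1,1,1,1,1,1,1,1,1).

Boundary ∂_2: C_2 → C_1 sends each 2-simplex [p,q,r] to [q,r] − [p,r] + [p,q]. For instance
  ∂[2,6,8] = [6,8] − [2,8] + [2,6],
  ∂[3,4,10] = [4,10] − [3,10] + [3,4].
As a 30×20 matrix over Z this has rank 20, with invariant factors (1,1,1,1,1,1,1,1,1,1,1,1,1,1,1,1,1,1,1,2).

Now H_k = ker ∂_k / im ∂_{k+1}, so:

  H_0: rank C_0 − rank ∂_1 = 10 − 9 = 1, and the invariant factors of ∂_1 are all 1, so H_0 ≅ Z.

H_0 ≅ Z.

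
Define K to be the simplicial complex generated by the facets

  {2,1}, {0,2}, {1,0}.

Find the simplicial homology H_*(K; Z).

H_0 ≅ Z,  H_1 ≅ Z.

Take the total order 0 < 1 < 2 on the vertex set. Then K (dimension 1) consists of the simplices:

  0-simplices (3): [0], [1], [2]
  1-simplices (3): [0,1], [0,2], [1,2]

so the chain groups are C_0 ≅ Z^3, C_1 ≅ Z^3.

Boundary ∂_1: C_1 → C_0 sends each edge [p,q] (with p < q) to q − p. For instance
  ∂[0,2] = [2] − [0].
This gives a 3×3 integer matrix of rank 2; reducing to Smith normal form yields diagonal entries (1,1).

From H_k ≅ ker(∂_k) / im(∂_{k+1}) we obtain:

  H_0: rank C_0 − rank ∂_1 = 3 − 2 = 1, and the invariant factors of ∂_1 are all 1, so H_0 ≅ Z.
  H_1: rank ker ∂_1 − rank ∂_2 = (3 − 2) − 0 = 1, and there is no ∂_2, so H_1 ≅ Z.

As a check, the Euler characteristic is 3 − 3 = 0, which agrees with 1 − 1 = 0.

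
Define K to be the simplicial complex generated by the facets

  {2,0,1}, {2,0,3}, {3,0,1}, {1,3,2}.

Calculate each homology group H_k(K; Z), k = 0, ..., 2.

Take the total order 0 < 1 < 2 < 3 on the vertex set. Then K (dimension 2) consists of the simplices:

  0-simplices (4): [0], [1], [2], [3]
  1-simplices (6): [0,1], [0,2], [0,3], [1,2], [1,3], [2,3]
  2-simplices (4): [0,1,2], [0,1,3], [0,2,3], [1,2,3]

giving chain groups C_0 ≅ Z^4, C_1 ≅ Z^6, C_2 ≅ Z^4.

The boundary map ∂_1: C_1 → C_0 maps an edge to its endpoints' difference, ∂[p,q] = q − p. For instance
  ∂[1,3] = [3] − [1].
As a 4×6 matrix over Z this has rank 3, with invariant factors (1,1,1).

Boundary ∂_2: C_2 → C_1 sends each 2-simplex [p,q,r] to [q,r] − [p,r] + [p,q]. For instance
  ∂[0,1,2] = [1,2] − [0,2] + [0,1],
  ∂[0,2,3] = [2,3] − [0,3] + [0,2].
This gives a 6×4 integer matrix of rank 3; reducing to Smith normal form yields diagonal entries (1,1,1).

Reading off H_k = ker ∂_k / im ∂_{k+1}:

  H_0: rank C_0 − rank ∂_1 = 4 − 3 = 1, and the invariant factors of ∂_1 are all 1, so H_0 = Z.
  H_1: rank ker ∂_1 − rank ∂_2 = (6 − 3) − 3 = 0, and the invariant factors of ∂_2 are all 1, so H_1 = 0.
  H_2: rank ker ∂_2 − rank ∂_3 = (4 − 3) − 0 = 1, and there is no ∂_3, so H_2 = Z.

As a check, the Euler characteristic is 4 − 6 + 4 = 2, which agrees with 1 − 0 + 1 = 2.

H_0 = Z,  H_1 = 0,  H_2 = Z.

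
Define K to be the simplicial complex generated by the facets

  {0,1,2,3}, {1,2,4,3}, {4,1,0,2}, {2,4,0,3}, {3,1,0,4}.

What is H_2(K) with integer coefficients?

H_2 ≅ 0.

K has 5 vertices, 10 edges, 10 triangles, 5 3-simplices.
rank ∂_2 = 6, rank ∂_3 = 4 ⇒ b_2 = 10 − 6 − 4 = 0; all invariant factors of ∂_3 are 1 so no torsion. So H_2 ≅ 0.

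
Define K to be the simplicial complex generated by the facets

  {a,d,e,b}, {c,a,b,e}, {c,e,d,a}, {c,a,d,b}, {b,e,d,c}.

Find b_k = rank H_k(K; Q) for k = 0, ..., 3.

b_0 = 1, b_1 = 0, b_2 = 0, b_3 = 1.

Fix the vertex order a < b < c < d < e and write every simplex with vertices in increasing order. Then dim K = 3 and the simplices of K are:

  0-simplices (5): a, b, c, d, e
  1-simplices (10): ab, ac, ad, ae, bc, bd, be, cd, ce, de
  2-simplices (10): abc, abd, abe, acd, ace, ade, bcd, bce, bde, cde
  3-simplices (5): abcd, abce, abde, acde, bcde

giving chain groups C_0 ≅ Z^5, C_1 ≅ Z^10, C_2 ≅ Z^10, C_3 ≅ Z^5.

Boundary ∂_1: C_1 → C_0 maps an edge to its endpoints' difference, ∂[p,q] = q − p. For instance
  ∂de = e − d.
This gives a 5×10 integer matrix of rank 4; reducing to Smith normal form yields diagonal entries (1,1,1,1).

∂_2: C_2 → C_1 sends each 2-simplex [p,q,r] to [q,r] − [p,r] + [p,q]. For instance
  ∂ade = de − ae + ad,
  ∂abc = bc − ac + ab.
The 10×10 boundary matrix has rank 6 and Smith normal form diag(1,1,1,1,1,1).

∂_3: C_3 → C_2 sends each 3-simplex σ to the alternating sum Σ_i (−1)^i (σ with its i-th vertex removed). For instance
  ∂abcd = bcd − acd + abd − abc,
  ∂abce = bce − ace + abe − abc.
This gives a 10×5 integer matrix of rank 4; reducing to Smith normal form yields diagonal entries (1,1,1,1).

Reading off H_k = ker ∂_k / im ∂_{k+1}:

  H_0: rank C_0 − rank ∂_1 = 5 − 4 = 1, and the invariant factors of ∂_1 are all 1, so H_0 = Z.
  H_1: rank ker ∂_1 − rank ∂_2 = (10 − 4) − 6 = 0, and the invariant factors of ∂_2 are all 1, so H_1 = 0.
  H_2: rank ker ∂_2 − rank ∂_3 = (10 − 6) − 4 = 0, and the invariant factors of ∂_3 are all 1, so H_2 = 0.
  H_3: rank ker ∂_3 − rank ∂_4 = (5 − 4) − 0 = 1, and there is no ∂_4, so H_3 = Z.

Hence the Betti numbers are b_0 = 1, b_1 = 0, b_2 = 0, b_3 = 1.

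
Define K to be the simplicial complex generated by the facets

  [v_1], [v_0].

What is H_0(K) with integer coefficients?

H_0 = Z^2.

We work with the vertex ordering v_0 < v_1. The simplices of K, each written with vertices in increasing order, are:

  0-simplices (2): [v_0], [v_1]

giving chain groups C_0 ≅ Z^2.

Now H_k = ker ∂_k / im ∂_{k+1}, so:

  H_0: rank C_0 − rank ∂_1 = 2 − 0 = 2, and there is no ∂_1, so H_0 ≅ Z^2.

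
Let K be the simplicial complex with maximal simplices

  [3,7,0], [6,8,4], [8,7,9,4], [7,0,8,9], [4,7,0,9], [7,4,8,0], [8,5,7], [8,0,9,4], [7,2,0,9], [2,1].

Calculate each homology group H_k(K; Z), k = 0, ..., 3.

H_0 ≅ Z,  H_1 = 0,  H_2 = 0,  H_3 ≅ Z.

Fix the vertex order 0 < 1 < 2 < 3 < 4 < 5 < 6 < 7 < 8 < 9 and write every simplex with vertices in increasing order. Then dim K = 3 and the simplices of K are:

  0-simplices (10): [0], [1], [2], [3], [4], [5], [6], [7], [8], [9]
  1-simplices (20): [0,2], [0,3], [0,4], [0,7], [0,8], [0,9], [1,2], [2,7], [2,9], [3,7], [4,6], [4,7], [4,8], [4,9], [5,7], [5,8], [6,8], [7,8], [7,9], [8,9]
  2-simplices (16): [0,2,7], [0,2,9], [0,3,7], [0,4,7], [0,4,8], [0,4,9], [0,7,8], [0,7,9], [0,8,9], [2,7,9], [4,6,8], [4,7,8], [4,7,9], [4,8,9], [5,7,8], [7,8,9]
  3-simplices (6): [0,2,7,9], [0,4,7,8], [0,4,7,9], [0,4,8,9], [0,7,8,9], [4,7,8,9]

giving chain groups C_0 ≅ Z^10, C_1 ≅ Z^20, C_2 ≅ Z^16, C_3 ≅ Z^6.

Boundary ∂_1: C_1 → C_0 sends each edge [p,q] (with p < q) to q − p.
The resulting 10×20 matrix has rank 9, and its Smith normal form has invariant factors (1,1,1,1,1,1,1,1,1).

∂_2: C_2 → C_1 acts by ∂[p,q,r] = [q,r] − [p,r] + [p,q]. For instance
  ∂[5,7,8] = [7,8] − [5,8] + [5,7],
  ∂[0,4,9] = [4,9] − [0,9] + [0,4].
The 20×16 boundary matrix has rank 11 and Smith normal form diag(1,1,1,1,1,1,1,1,1,1,1).

Boundary ∂_3: C_3 → C_2 sends each 3-simplex σ to the alternating sum Σ_i (−1)^i (σ with its i-th vertex removed). For instance
  ∂[0,4,8,9] = [4,8,9] − [0,8,9] + [0,4,9] − [0,4,8],
  ∂[4,7,8,9] = [7,8,9] − [4,8,9] + [4,7,9] − [4,7,8].
The 16×6 boundary matrix has rank 5 and Smith normal form diag(1,1,1,1,1).

Reading off H_k = ker ∂_k / im ∂_{k+1}:

  H_0: rank C_0 − rank ∂_1 = 10 − 9 = 1, and the invariant factors of ∂_1 are all 1, so H_0 ≅ Z.
  H_1: rank ker ∂_1 − rank ∂_2 = (20 − 9) − 11 = 0, and the invariant factors of ∂_2 are all 1, so H_1 ≅ 0.
  H_2: rank ker ∂_2 − rank ∂_3 = (16 − 11) − 5 = 0, and the invariant factors of ∂_3 are all 1, so H_2 ≅ 0.
  H_3: rank ker ∂_3 − rank ∂_4 = (6 − 5) − 0 = 1, and there is no ∂_4, so H_3 ≅ Z.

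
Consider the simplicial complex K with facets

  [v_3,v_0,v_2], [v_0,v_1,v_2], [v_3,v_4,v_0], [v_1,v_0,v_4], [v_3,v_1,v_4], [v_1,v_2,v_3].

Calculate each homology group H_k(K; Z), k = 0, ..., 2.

Order the vertices as v_0 < v_1 < v_2 < v_3 < v_4. Listing each simplex with vertices in this order, K has dimension 2 with simplices:

  0-simplices (5): [v_0], [v_1], [v_2], [v_3], [v_4]
  1-simplices (9): [v_0,v_1], [v_0,v_2], [v_0,v_3], [v_0,v_4], [v_1,v_2], [v_1,v_3], [v_1,v_4], [v_2,v_3], [v_3,v_4]
  2-simplices (6): [v_0,v_1,v_2], [v_0,v_1,v_4], [v_0,v_2,v_3], [v_0,v_3,v_4], [v_1,v_2,v_3], [v_1,v_3,v_4]

so the chain groups are C_0 ≅ Z^5, C_1 ≅ Z^9, C_2 ≅ Z^6.

The boundary map ∂_1: C_1 → C_0 sends each edge [p,q] (with p < q) to q − p.
The resulting 5×9 matrix has rank 4, and its Smith normal form has invariant factors (1,1,1,1).

The boundary map ∂_2: C_2 → C_1 acts by ∂[p,q,r] = [q,r] − [p,r] + [p,q]. For instance
  ∂[v_0,v_2,v_3] = [v_2,v_3] − [v_0,v_3] + [v_0,v_2],
  ∂[v_1,v_2,v_3] = [v_2,v_3] − [v_1,v_3] + [v_1,v_2].
The resulting 9×6 matrix has rank 5, and its Smith normal form has invariant factors (1,1,1,1,1).

Reading off H_k = ker ∂_k / im ∂_{k+1}:

  H_0: rank C_0 − rank ∂_1 = 5 − 4 = 1, and the invariant factors of ∂_1 are all 1, so H_0 = Z.
  H_1: rank ker ∂_1 − rank ∂_2 = (9 − 4) − 5 = 0, and the invariant factors of ∂_2 are all 1, so H_1 = 0.
  H_2: rank ker ∂_2 − rank ∂_3 = (6 − 5) − 0 = 1, and there is no ∂_3, so H_2 = Z.

As a check, the Euler characteristic is 5 − 9 + 6 = 2, which agrees with 1 − 0 + 1 = 2.

H_0 ≅ Z,  H_1 = 0,  H_2 ≅ Z.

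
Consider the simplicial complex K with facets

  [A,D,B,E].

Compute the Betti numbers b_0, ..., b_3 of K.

Order the vertices as A < B < D < E. Listing each simplex with vertices in this order, K has dimension 3 with simplices:

  0-simplices (4): A, B, D, E
  1-simplices (6): AB, AD, AE, BD, BE, DE
  2-simplices (4): ABD, ABE, ADE, BDE
  3-simplices (1): ABDE

so the chain groups are C_0 ≅ Z^4, C_1 ≅ Z^6, C_2 ≅ Z^4, C_3 ≅ Z^1.

The boundary map ∂_1: C_1 → C_0 is given by ∂[p,q] = [q] − [p]. For instance
  ∂BE = E − B.
The resulting 4×6 matrix has rank 3, and its Smith normal form has invariant factors (1,1,1).

Boundary ∂_2: C_2 → C_1 sends each 2-simplex [p,q,r] to [q,r] − [p,r] + [p,q]. For instance
  ∂ABE = BE − AE + AB,
  ∂BDE = DE − BE + BD.
As a 6×4 matrix over Z this has rank 3, with invariant factors (1,1,1).

Boundary ∂_3: C_3 → C_2 sends each 3-simplex σ to the alternating sum Σ_i (−1)^i (σ with its i-th vertex removed). For instance
  ∂ABDE = BDE − ADE + ABE − ABD.
This gives a 4×1 integer matrix of rank 1; reducing to Smith normal form yields diagonal entries (1).

Now H_k = ker ∂_k / im ∂_{k+1}, so:

  H_0: rank C_0 − rank ∂_1 = 4 − 3 = 1, and the invariant factors of ∂_1 are all 1, so H_0 = Z.
  H_1: rank ker ∂_1 − rank ∂_2 = (6 − 3) − 3 = 0, and the invariant factors of ∂_2 are all 1, so H_1 = 0.
  H_2: rank ker ∂_2 − rank ∂_3 = (4 − 3) − 1 = 0, and the invariant factors of ∂_3 are all 1, so H_2 = 0.
  H_3: rank ker ∂_3 − rank ∂_4 = (1 − 1) − 0 = 0, and there is no ∂_4, so H_3 = 0.

Hence the Betti numbers are b_0 = 1, b_1 = 0, b_2 = 0, b_3 = 0.

b_0 = 1, b_1 = 0, b_2 = 0, b_3 = 0.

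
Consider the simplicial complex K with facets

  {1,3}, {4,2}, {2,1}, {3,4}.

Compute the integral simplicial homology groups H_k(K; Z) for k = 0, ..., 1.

H_0 = Z,  H_1 = Z.

Take the total order 1 < 2 < 3 < 4 on the vertex set. Then K (dimension 1) consists of the simplices:

  0-simplices (4): [1], [2], [3], [4]
  1-simplices (4): [1,2], [1,3], [2,4], [3,4]

so the chain groups are C_0 ≅ Z^4, C_1 ≅ Z^4.

∂_1: C_1 → C_0 maps an edge to its endpoints' difference, ∂[p,q] = q − p. For instance
  ∂[3,4] = [4] − [3].
This gives a 4×4 integer matrix of rank 3; reducing to Smith normal form yields diagonal entries (1,1,1).

Reading off H_k = ker ∂_k / im ∂_{k+1}:

  H_0: rank C_0 − rank ∂_1 = 4 − 3 = 1, and the invariant factors of ∂_1 are all 1, so H_0 = Z.
  H_1: rank ker ∂_1 − rank ∂_2 = (4 − 3) − 0 = 1, and there is no ∂_2, so H_1 = Z.

(K is a triangulation of the circle S^1.)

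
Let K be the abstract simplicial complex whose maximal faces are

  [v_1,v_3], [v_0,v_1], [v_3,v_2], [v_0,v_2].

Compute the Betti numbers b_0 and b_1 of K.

b_0 = 1, b_1 = 1.

Take the total order v_0 < v_1 < v_2 < v_3 on the vertex set. Then K (dimension 1) consists of the simplices:

  0-simplices (4): [v_0], [v_1], [v_2], [v_3]
  1-simplices (4): [v_0,v_1], [v_0,v_2], [v_1,v_3], [v_2,v_3]

giving chain groups C_0 ≅ Z^4, C_1 ≅ Z^4.

The boundary map ∂_1: C_1 → C_0 maps an edge to its endpoints' difference, ∂[p,q] = q − p. For instance
  ∂[v_2,v_3] = [v_3] − [v_2].
This gives a 4×4 integer matrix of rank 3; reducing to Smith normal form yields diagonal entries (1,1,1).

Now H_k = ker ∂_k / im ∂_{k+1}, so:

  H_0: rank C_0 − rank ∂_1 = 4 − 3 = 1, and the invariant factors of ∂_1 are all 1, so H_0 ≅ Z.
  H_1: rank ker ∂_1 − rank ∂_2 = (4 − 3) − 0 = 1, and there is no ∂_2, so H_1 ≅ Z.

As a check, the Euler characteristic is 4 − 4 = 0, which agrees with 1 − 1 = 0.

Hence the Betti numbers are b_0 = 1, b_1 = 1.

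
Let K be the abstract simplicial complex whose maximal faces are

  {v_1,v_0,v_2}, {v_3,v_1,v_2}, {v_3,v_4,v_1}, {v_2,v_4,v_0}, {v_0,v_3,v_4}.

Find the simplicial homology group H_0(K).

Fix the vertex order v_0 < v_1 < v_2 < v_3 < v_4 and write every simplex with vertices in increasing order. Then dim K = 2 and the simplices of K are:

  0-simplices (5): [v_0], [v_1], [v_2], [v_3], [v_4]
  1-simplices (10): [v_0,v_1], [v_0,v_2], [v_0,v_3], [v_0,v_4], [v_1,v_2], [v_1,v_3], [v_1,v_4], [v_2,v_3], [v_2,v_4], [v_3,v_4]
  2-simplices (5): [v_0,v_1,v_2], [v_0,v_2,v_4], [v_0,v_3,v_4], [v_1,v_2,v_3], [v_1,v_3,v_4]

Hence C_0 ≅ Z^5, C_1 ≅ Z^10, C_2 ≅ Z^5.

The boundary map ∂_1: C_1 → C_0 is given by ∂[p,q] = [q] − [p]. For instance
  ∂[v_1,v_2] = [v_2] − [v_1].
The resulting 5×10 matrix has rank 4, and its Smith normal form has invariant factors (1,1,1,1).

Boundary ∂_2: C_2 → C_1 maps a triangle to the signed sum of its edges. For instance
  ∂[v_0,v_2,v_4] = [v_2,v_4] − [v_0,v_4] + [v_0,v_2],
  ∂[v_0,v_3,v_4] = [v_3,v_4] − [v_0,v_4] + [v_0,v_3].
The resulting 10×5 matrix has rank 5, and its Smith normal form has invariant factors (1,1,1,1,1).

Reading off H_k = ker ∂_k / im ∂_{k+1}:

  H_0: rank C_0 − rank ∂_1 = 5 − 4 = 1, and the invariant factors of ∂_1 are all 1, so H_0 ≅ Z.

(K is a triangulation of the Möbius band.)

H_0 = Z.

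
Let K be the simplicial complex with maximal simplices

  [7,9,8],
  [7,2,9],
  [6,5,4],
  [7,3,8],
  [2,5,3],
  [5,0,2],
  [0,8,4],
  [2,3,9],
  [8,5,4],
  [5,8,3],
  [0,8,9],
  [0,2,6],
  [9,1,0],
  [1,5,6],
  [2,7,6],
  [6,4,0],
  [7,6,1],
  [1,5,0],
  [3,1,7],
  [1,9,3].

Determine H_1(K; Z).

We work with the vertex ordering 0 < 1 < 2 < 3 < 4 < 5 < 6 < 7 < 8 < 9. The simplices of K, each written with vertices in increasing order, are:

  0-simplices (10): [0], [1], [2], [3], [4], [5], [6], [7], [8], [9]
  1-simplices (30): (30 of them)
  2-simplices (20): (20 of them)

giving chain groups C_0 ≅ Z^10, C_1 ≅ Z^30, C_2 ≅ Z^20.

∂_1: C_1 → C_0 maps an edge to its endpoints' difference, ∂[p,q] = q − p. For instance
  ∂[6,7] = [7] − [6].
The resulting 10×30 matrix has rank 9, and its Smith normal form has invariant factors (1,1,1,1,1,1,1,1,1).

∂_2: C_2 → C_1 maps a triangle to the signed sum of its edges. For instance
  ∂[1,3,9] = [3,9] − [1,9] + [1,3],
  ∂[0,4,8] = [4,8] − [0,8] + [0,4].
The resulting 30×20 matrix has rank 20, and its Smith normal form has invariant factors (1,1,1,1,1,1,1,1,1,1,1,1,1,1,1,1,1,1,1,2).

Now H_k = ker ∂_k / im ∂_{k+1}, so:

  H_1: rank ker ∂_1 − rank ∂_2 = (30 − 9) − 20 = 1, and ∂_2 has invariant factor 2 > 1, so H_1 ≅ Z ⊕ Z/2Z.

H_1 = Z ⊕ Z/2Z.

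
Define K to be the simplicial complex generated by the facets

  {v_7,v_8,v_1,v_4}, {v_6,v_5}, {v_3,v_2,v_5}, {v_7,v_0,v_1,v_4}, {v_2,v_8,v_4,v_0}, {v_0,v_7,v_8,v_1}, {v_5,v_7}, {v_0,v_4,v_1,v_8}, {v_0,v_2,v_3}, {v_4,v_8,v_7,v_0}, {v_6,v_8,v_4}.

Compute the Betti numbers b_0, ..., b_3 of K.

b_0 = 1, b_1 = 2, b_2 = 0, b_3 = 1.

We work with the vertex ordering v_0 < v_1 < v_2 < v_3 < v_4 < v_5 < v_6 < v_7 < v_8. The simplices of K, each written with vertices in increasing order, are:

  0-simplices (9): [v_0], [v_1], [v_2], [v_3], [v_4], [v_5], [v_6], [v_7], [v_8]
  1-simplices (21): (21 of them)
  2-simplices (16): (16 of them)
  3-simplices (6): [v_0,v_1,v_4,v_7], [v_0,v_1,v_4,v_8], [v_0,v_1,v_7,v_8], [v_0,v_2,v_4,v_8], [v_0,v_4,v_7,v_8], [v_1,v_4,v_7,v_8]

Hence C_0 ≅ Z^9, C_1 ≅ Z^21, C_2 ≅ Z^16, C_3 ≅ Z^6.

The boundary map ∂_1: C_1 → C_0 sends each edge [p,q] (with p < q) to q − p. For instance
  ∂[v_1,v_8] = [v_8] − [v_1].
As a 9×21 matrix over Z this has rank 8, with invariant factors (1,1,1,1,1,1,1,1).

∂_2: C_2 → C_1 sends each 2-simplex [p,q,r] to [q,r] − [p,r] + [p,q]. For instance
  ∂[v_1,v_4,v_8] = [v_4,v_8] − [v_1,v_8] + [v_1,v_4],
  ∂[v_4,v_7,v_8] = [v_7,v_8] − [v_4,v_8] + [v_4,v_7].
The resulting 21×16 matrix has rank 11, and its Smith normal form has invariant factors (1,1,1,1,1,1,1,1,1,1,1).

∂_3: C_3 → C_2 sends each 3-simplex σ to the alternating sum Σ_i (−1)^i (σ with its i-th vertex removed). For instance
  ∂[v_0,v_2,v_4,v_8] = [v_2,v_4,v_8] − [v_0,v_4,v_8] + [v_0,v_2,v_8] − [v_0,v_2,v_4],
  ∂[v_1,v_4,v_7,v_8] = [v_4,v_7,v_8] − [v_1,v_7,v_8] + [v_1,v_4,v_8] − [v_1,v_4,v_7].
The 16×6 boundary matrix has rank 5 and Smith normal form diag(1,1,1,1,1).

From H_k ≅ ker(∂_k) / im(∂_{k+1}) we obtain:

  H_0: rank C_0 − rank ∂_1 = 9 − 8 = 1, and the invariant factors of ∂_1 are all 1, so H_0 = Z.
  H_1: rank ker ∂_1 − rank ∂_2 = (21 − 8) − 11 = 2, and the invariant factors of ∂_2 are all 1, so H_1 = Z^2.
  H_2: rank ker ∂_2 − rank ∂_3 = (16 − 11) − 5 = 0, and the invariant factors of ∂_3 are all 1, so H_2 = 0.
  H_3: rank ker ∂_3 − rank ∂_4 = (6 − 5) − 0 = 1, and there is no ∂_4, so H_3 = Z.

As a check, the Euler characteristic is 9 − 21 + 16 − 6 = -2, which agrees with 1 − 2 + 0 − 1 = -2.

Hence the Betti numbers are b_0 = 1, b_1 = 2, b_2 = 0, b_3 = 1.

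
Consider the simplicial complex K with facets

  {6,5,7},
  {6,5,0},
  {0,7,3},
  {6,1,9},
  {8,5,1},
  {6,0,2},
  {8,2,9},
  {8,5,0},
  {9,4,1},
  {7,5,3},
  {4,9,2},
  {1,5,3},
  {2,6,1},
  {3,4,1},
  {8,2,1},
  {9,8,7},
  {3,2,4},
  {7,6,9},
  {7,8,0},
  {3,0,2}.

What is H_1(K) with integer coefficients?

H_1 = Z ⊕ Z/2Z.

K has 10 vertices, 30 edges, 20 triangles.
rank ∂_1 = 9, rank ∂_2 = 20 ⇒ b_1 = 30 − 9 − 20 = 1; ∂_2 has invariant factor(s) [2] giving torsion. So H_1 = Z ⊕ Z/2Z.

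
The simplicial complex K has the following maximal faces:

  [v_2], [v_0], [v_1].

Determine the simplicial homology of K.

K has 3 vertices.
rank ∂_0 = 0, rank ∂_1 = 0 ⇒ b_0 = 3 − 0 − 0 = 3. So H_0 = Z^3.

H_0 = Z^3.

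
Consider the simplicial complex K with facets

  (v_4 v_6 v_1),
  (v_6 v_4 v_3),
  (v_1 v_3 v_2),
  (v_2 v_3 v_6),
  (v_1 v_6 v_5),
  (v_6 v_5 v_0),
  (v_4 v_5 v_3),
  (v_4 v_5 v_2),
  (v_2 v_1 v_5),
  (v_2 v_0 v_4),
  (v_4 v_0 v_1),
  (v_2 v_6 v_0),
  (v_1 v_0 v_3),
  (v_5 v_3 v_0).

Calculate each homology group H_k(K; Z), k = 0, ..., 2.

Fix the vertex order v_0 < v_1 < v_2 < v_3 < v_4 < v_5 < v_6 and write every simplex with vertices in increasing order. Then dim K = 2 and the simplices of K are:

  0-simplices (7): [v_0], [v_1], [v_2], [v_3], [v_4], [v_5], [v_6]
  1-simplices (21): (21 of them)
  2-simplices (14): (14 of them)

giving chain groups C_0 ≅ Z^7, C_1 ≅ Z^21, C_2 ≅ Z^14.

∂_1: C_1 → C_0 is given by ∂[p,q] = [q] − [p]. For instance
  ∂[v_0,v_6] = [v_6] − [v_0].
The resulting 7×21 matrix has rank 6, and its Smith normal form has invariant factors (1,1,1,1,1,1).

Boundary ∂_2: C_2 → C_1 acts by ∂[p,q,r] = [q,r] − [p,r] + [p,q]. For instance
  ∂[v_3,v_4,v_6] = [v_4,v_6] − [v_3,v_6] + [v_3,v_4],
  ∂[v_0,v_1,v_4] = [v_1,v_4] − [v_0,v_4] + [v_0,v_1].
As a 21×14 matrix over Z this has rank 13, with invariant factors (1,1,1,1,1,1,1,1,1,1,1,1,1).

Computing H_k = (kernel of ∂_k) / (image of ∂_{k+1}):

  H_0: rank C_0 − rank ∂_1 = 7 − 6 = 1, and the invariant factors of ∂_1 are all 1, so H_0 = Z.
  H_1: rank ker ∂_1 − rank ∂_2 = (21 − 6) − 13 = 2, and the invariant factors of ∂_2 are all 1, so H_1 = Z^2.
  H_2: rank ker ∂_2 − rank ∂_3 = (14 − 13) − 0 = 1, and there is no ∂_3, so H_2 = Z.

H_0 = Z,  H_1 = Z^2,  H_2 = Z.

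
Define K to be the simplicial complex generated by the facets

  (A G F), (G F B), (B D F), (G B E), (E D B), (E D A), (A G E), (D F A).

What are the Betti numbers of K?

b_0 = 1, b_1 = 0, b_2 = 1.

We work with the vertex ordering A < B < D < E < F < G. The simplices of K, each written with vertices in increasing order, are:

  0-simplices (6): A, B, D, E, F, G
  1-simplices (12): AD, AE, AF, AG, BD, BE, BF, BG, DE, DF, EG, FG
  2-simplices (8): ADE, ADF, AEG, AFG, BDE, BDF, BEG, BFG

Hence C_0 ≅ Z^6, C_1 ≅ Z^12, C_2 ≅ Z^8.

∂_1: C_1 → C_0 sends each edge [p,q] (with p < q) to q − p. For instance
  ∂FG = G − F.
The 6×12 boundary matrix has rank 5 and Smith normal form diag(1,1,1,1,1).

Boundary ∂_2: C_2 → C_1 acts by ∂[p,q,r] = [q,r] − [p,r] + [p,q]. For instance
  ∂ADF = DF − AF + AD,
  ∂AEG = EG − AG + AE.
As a 12×8 matrix over Z this has rank 7, with invariant factors (1,1,1,1,1,1,1).

Now H_k = ker ∂_k / im ∂_{k+1}, so:

  H_0: rank C_0 − rank ∂_1 = 6 − 5 = 1, and the invariant factors of ∂_1 are all 1, so H_0 = Z.
  H_1: rank ker ∂_1 − rank ∂_2 = (12 − 5) − 7 = 0, and the invariant factors of ∂_2 are all 1, so H_1 = 0.
  H_2: rank ker ∂_2 − rank ∂_3 = (8 − 7) − 0 = 1, and there is no ∂_3, so H_2 = Z.

(K is a triangulation of the 2-sphere S^2.)

Hence the Betti numbers are b_0 = 1, b_1 = 0, b_2 = 1.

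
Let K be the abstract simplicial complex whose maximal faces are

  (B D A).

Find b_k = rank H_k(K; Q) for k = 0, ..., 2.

b_0 = 1, b_1 = 0, b_2 = 0.

Take the total order A < B < D on the vertex set. Then K (dimension 2) consists of the simplices:

  0-simplices (3): A, B, D
  1-simplices (3): AB, AD, BD
  2-simplices (1): ABD

Hence C_0 ≅ Z^3, C_1 ≅ Z^3, C_2 ≅ Z^1.

Boundary ∂_1: C_1 → C_0 is given by ∂[p,q] = [q] − [p].
This gives a 3×3 integer matrix of rank 2; reducing to Smith normal form yields diagonal entries (1,1).

The boundary map ∂_2: C_2 → C_1 acts by ∂[p,q,r] = [q,r] − [p,r] + [p,q]. For instance
  ∂ABD = BD − AD + AB.
This gives a 3×1 integer matrix of rank 1; reducing to Smith normal form yields diagonal entries (1).

Computing H_k = (kernel of ∂_k) / (image of ∂_{k+1}):

  H_0: rank C_0 − rank ∂_1 = 3 − 2 = 1, and the invariant factors of ∂_1 are all 1, so H_0 ≅ Z.
  H_1: rank ker ∂_1 − rank ∂_2 = (3 − 2) − 1 = 0, and the invariant factors of ∂_2 are all 1, so H_1 ≅ 0.
  H_2: rank ker ∂_2 − rank ∂_3 = (1 − 1) − 0 = 0, and there is no ∂_3, so H_2 ≅ 0.

As a check, the Euler characteristic is 3 − 3 + 1 = 1, which agrees with 1 − 0 + 0 = 1.

Hence the Betti numbers are b_0 = 1, b_1 = 0, b_2 = 0.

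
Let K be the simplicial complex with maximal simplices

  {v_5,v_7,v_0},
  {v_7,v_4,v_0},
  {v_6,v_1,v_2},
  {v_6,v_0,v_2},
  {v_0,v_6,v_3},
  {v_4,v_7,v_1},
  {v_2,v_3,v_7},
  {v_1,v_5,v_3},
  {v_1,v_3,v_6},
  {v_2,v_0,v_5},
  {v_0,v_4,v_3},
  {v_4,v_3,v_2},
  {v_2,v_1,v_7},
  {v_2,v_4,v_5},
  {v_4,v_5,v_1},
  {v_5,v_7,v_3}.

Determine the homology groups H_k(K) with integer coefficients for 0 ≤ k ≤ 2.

H_0 = Z,  H_1 = Z^2,  H_2 = Z.

Order the vertices as v_0 < v_1 < v_2 < v_3 < v_4 < v_5 < v_6 < v_7. Listing each simplex with vertices in this order, K has dimension 2 with simplices:

  0-simplices (8): [v_0], [v_1], [v_2], [v_3], [v_4], [v_5], [v_6], [v_7]
  1-simplices (24): (24 of them)
  2-simplices (16): (16 of them)

giving chain groups C_0 ≅ Z^8, C_1 ≅ Z^24, C_2 ≅ Z^16.

The boundary map ∂_1: C_1 → C_0 is given by ∂[p,q] = [q] − [p].
The resulting 8×24 matrix has rank 7, and its Smith normal form has invariant factors (1,1,1,1,1,1,1).

∂_2: C_2 → C_1 sends each 2-simplex [p,q,r] to [q,r] − [p,r] + [p,q]. For instance
  ∂[v_0,v_3,v_4] = [v_3,v_4] − [v_0,v_4] + [v_0,v_3],
  ∂[v_1,v_2,v_7] = [v_2,v_7] − [v_1,v_7] + [v_1,v_2].
The 24×16 boundary matrix has rank 15 and Smith normal form diag(1,1,1,1,1,1,1,1,1,1,1,1,1,1,1).

From H_k ≅ ker(∂_k) / im(∂_{k+1}) we obtain:

  H_0: rank C_0 − rank ∂_1 = 8 − 7 = 1, and the invariant factors of ∂_1 are all 1, so H_0 ≅ Z.
  H_1: rank ker ∂_1 − rank ∂_2 = (24 − 7) − 15 = 2, and the invariant factors of ∂_2 are all 1, so H_1 ≅ Z^2.
  H_2: rank ker ∂_2 − rank ∂_3 = (16 − 15) − 0 = 1, and there is no ∂_3, so H_2 ≅ Z.

(K is a triangulation of the torus T^2.)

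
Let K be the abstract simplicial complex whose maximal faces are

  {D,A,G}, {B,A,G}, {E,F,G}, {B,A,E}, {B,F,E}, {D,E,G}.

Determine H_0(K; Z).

We work with the vertex ordering A < B < D < E < F < G. The simplices of K, each written with vertices in increasing order, are:

  0-simplices (6): A, B, D, E, F, G
  1-simplices (12): AB, AD, AE, AG, BE, BF, BG, DE, DG, EF, EG, FG
  2-simplices (6): ABE, ABG, ADG, BEF, DEG, EFG

giving chain groups C_0 ≅ Z^6, C_1 ≅ Z^12, C_2 ≅ Z^6.

The boundary map ∂_1: C_1 → C_0 sends each edge [p,q] (with p < q) to q − p. For instance
  ∂BF = F − B.
The 6×12 boundary matrix has rank 5 and Smith normal form diag(1,1,1,1,1).

Boundary ∂_2: C_2 → C_1 maps a triangle to the signed sum of its edges. For instance
  ∂ADG = DG − AG + AD,
  ∂BEF = EF − BF + BE.
The resulting 12×6 matrix has rank 6, and its Smith normal form has invariant factors (1,1,1,1,1,1).

Now H_k = ker ∂_k / im ∂_{k+1}, so:

  H_0: rank C_0 − rank ∂_1 = 6 − 5 = 1, and the invariant factors of ∂_1 are all 1, so H_0 ≅ Z.

H_0 = Z.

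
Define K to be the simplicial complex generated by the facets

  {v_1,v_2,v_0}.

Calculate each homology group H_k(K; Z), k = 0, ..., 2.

K has 3 vertices, 3 edges, 1 triangle.
rank ∂_0 = 0, rank ∂_1 = 2 ⇒ b_0 = 3 − 0 − 2 = 1; all invariant factors of ∂_1 are 1 so no torsion. So H_0 = Z.
rank ∂_1 = 2, rank ∂_2 = 1 ⇒ b_1 = 3 − 2 − 1 = 0; all invariant factors of ∂_2 are 1 so no torsion. So H_1 = 0.
rank ∂_2 = 1, rank ∂_3 = 0 ⇒ b_2 = 1 − 1 − 0 = 0. So H_2 = 0.

H_0 = Z,  H_1 = 0,  H_2 = 0.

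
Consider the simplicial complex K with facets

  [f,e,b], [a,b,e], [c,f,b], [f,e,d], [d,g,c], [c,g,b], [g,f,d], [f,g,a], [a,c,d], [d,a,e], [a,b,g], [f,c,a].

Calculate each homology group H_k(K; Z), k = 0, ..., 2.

H_0 = Z,  H_1 = Z/2,  H_2 = 0.

Fix the vertex order a < b < c < d < e < f < g and write every simplex with vertices in increasing order. Then dim K = 2 and the simplices of K are:

  0-simplices (7): a, b, c, d, e, f, g
  1-simplices (18): ab, ac, ad, ae, af, ag, bc, be, bf, bg, cd, cf, cg, de, df, dg, ef, fg
  2-simplices (12): abe, abg, acd, acf, ade, afg, bcf, bcg, bef, cdg, def, dfg

giving chain groups C_0 ≅ Z^7, C_1 ≅ Z^18, C_2 ≅ Z^12.

The boundary map ∂_1: C_1 → C_0 sends each edge [p,q] (with p < q) to q − p.
As a 7×18 matrix over Z this has rank 6, with invariant factors (1,1,1,1,1,1).

∂_2: C_2 → C_1 sends each 2-simplex [p,q,r] to [q,r] − [p,r] + [p,q]. For instance
  ∂abg = bg − ag + ab,
  ∂bcg = cg − bg + bc.
As a 18×12 matrix over Z this has rank 12, with invariant factors (1,1,1,1,1,1,1,1,1,1,1,2).

Reading off H_k = ker ∂_k / im ∂_{k+1}:

  H_0: rank C_0 − rank ∂_1 = 7 − 6 = 1, and the invariant factors of ∂_1 are all 1, so H_0 ≅ Z.
  H_1: rank ker ∂_1 − rank ∂_2 = (18 − 6) − 12 = 0, and ∂_2 has invariant factor 2 > 1, so H_1 ≅ Z/2.
  H_2: rank ker ∂_2 − rank ∂_3 = (12 − 12) − 0 = 0, and there is no ∂_3, so H_2 ≅ 0.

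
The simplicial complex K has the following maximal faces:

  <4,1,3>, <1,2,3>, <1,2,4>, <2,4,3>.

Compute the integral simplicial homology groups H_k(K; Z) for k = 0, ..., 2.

Order the vertices as 1 < 2 < 3 < 4. Listing each simplex with vertices in this order, K has dimension 2 with simplices:

  0-simplices (4): [1], [2], [3], [4]
  1-simplices (6): [1,2], [1,3], [1,4], [2,3], [2,4], [3,4]
  2-simplices (4): [1,2,3], [1,2,4], [1,3,4], [2,3,4]

so the chain groups are C_0 ≅ Z^4, C_1 ≅ Z^6, C_2 ≅ Z^4.

Boundary ∂_1: C_1 → C_0 maps an edge to its endpoints' difference, ∂[p,q] = q − p. For instance
  ∂[2,4] = [4] − [2].
The 4×6 boundary matrix has rank 3 and Smith normal form diag(1,1,1).

The boundary map ∂_2: C_2 → C_1 acts by ∂[p,q,r] = [q,r] − [p,r] + [p,q]. For instance
  ∂[1,2,4] = [2,4] − [1,4] + [1,2],
  ∂[1,3,4] = [3,4] − [1,4] + [1,3].
The resulting 6×4 matrix has rank 3, and its Smith normal form has invariant factors (1,1,1).

Now H_k = ker ∂_k / im ∂_{k+1}, so:

  H_0: rank C_0 − rank ∂_1 = 4 − 3 = 1, and the invariant factors of ∂_1 are all 1, so H_0 = Z.
  H_1: rank ker ∂_1 − rank ∂_2 = (6 − 3) − 3 = 0, and the invariant factors of ∂_2 are all 1, so H_1 = 0.
  H_2: rank ker ∂_2 − rank ∂_3 = (4 − 3) − 0 = 1, and there is no ∂_3, so H_2 = Z.

H_0 ≅ Z,  H_1 = 0,  H_2 ≅ Z.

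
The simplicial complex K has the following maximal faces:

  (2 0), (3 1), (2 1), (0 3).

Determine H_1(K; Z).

H_1 = Z.

K has 4 vertices, 4 edges.
rank ∂_1 = 3, rank ∂_2 = 0 ⇒ b_1 = 4 − 3 − 0 = 1. So H_1 = Z.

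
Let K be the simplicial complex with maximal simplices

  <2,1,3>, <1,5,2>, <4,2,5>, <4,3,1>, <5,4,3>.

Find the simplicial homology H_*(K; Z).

H_0 = Z,  H_1 = Z,  H_2 = 0.

Order the vertices as 1 < 2 < 3 < 4 < 5. Listing each simplex with vertices in this order, K has dimension 2 with simplices:

  0-simplices (5): [1], [2], [3], [4], [5]
  1-simplices (10): [1,2], [1,3], [1,4], [1,5], [2,3], [2,4], [2,5], [3,4], [3,5], [4,5]
  2-simplices (5): [1,2,3], [1,2,5], [1,3,4], [2,4,5], [3,4,5]

giving chain groups C_0 ≅ Z^5, C_1 ≅ Z^10, C_2 ≅ Z^5.

The boundary map ∂_1: C_1 → C_0 maps an edge to its endpoints' difference, ∂[p,q] = q − p. For instance
  ∂[4,5] = [5] − [4].
As a 5×10 matrix over Z this has rank 4, with invariant factors (1,1,1,1).

∂_2: C_2 → C_1 acts by ∂[p,q,r] = [q,r] − [p,r] + [p,q]. For instance
  ∂[2,4,5] = [4,5] − [2,5] + [2,4],
  ∂[1,2,3] = [2,3] − [1,3] + [1,2].
The resulting 10×5 matrix has rank 5, and its Smith normal form has invariant factors (1,1,1,1,1).

From H_k ≅ ker(∂_k) / im(∂_{k+1}) we obtain:

  H_0: rank C_0 − rank ∂_1 = 5 − 4 = 1, and the invariant factors of ∂_1 are all 1, so H_0 = Z.
  H_1: rank ker ∂_1 − rank ∂_2 = (10 − 4) − 5 = 1, and the invariant factors of ∂_2 are all 1, so H_1 = Z.
  H_2: rank ker ∂_2 − rank ∂_3 = (5 − 5) − 0 = 0, and there is no ∂_3, so H_2 = 0.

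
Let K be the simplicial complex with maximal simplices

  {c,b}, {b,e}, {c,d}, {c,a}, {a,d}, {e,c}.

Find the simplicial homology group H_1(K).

Order the vertices as a < b < c < d < e. Listing each simplex with vertices in this order, K has dimension 1 with simplices:

  0-simplices (5): a, b, c, d, e
  1-simplices (6): ac, ad, bc, be, cd, ce

giving chain groups C_0 ≅ Z^5, C_1 ≅ Z^6.

Boundary ∂_1: C_1 → C_0 sends each edge [p,q] (with p < q) to q − p.
As a 5×6 matrix over Z this has rank 4, with invariant factors (1,1,1,1).

Reading off H_k = ker ∂_k / im ∂_{k+1}:

  H_1: rank ker ∂_1 − rank ∂_2 = (6 − 4) − 0 = 2, and there is no ∂_2, so H_1 ≅ Z^2.

(K is a triangulation of a wedge of 2 circles.)

H_1 ≅ Z^2.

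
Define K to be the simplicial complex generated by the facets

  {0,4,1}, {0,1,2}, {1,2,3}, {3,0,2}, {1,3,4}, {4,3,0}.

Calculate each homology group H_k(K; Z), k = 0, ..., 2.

We work with the vertex ordering 0 < 1 < 2 < 3 < 4. The simplices of K, each written with vertices in increasing order, are:

  0-simplices (5): [0], [1], [2], [3], [4]
  1-simplices (9): [0,1], [0,2], [0,3], [0,4], [1,2], [1,3], [1,4], [2,3], [3,4]
  2-simplices (6): [0,1,2], [0,1,4], [0,2,3], [0,3,4], [1,2,3], [1,3,4]

Hence C_0 ≅ Z^5, C_1 ≅ Z^9, C_2 ≅ Z^6.

Boundary ∂_1: C_1 → C_0 is given by ∂[p,q] = [q] − [p]. For instance
  ∂[0,2] = [2] − [0].
The 5×9 boundary matrix has rank 4 and Smith normal form diag(1,1,1,1).

∂_2: C_2 → C_1 maps a triangle to the signed sum of its edges. For instance
  ∂[0,2,3] = [2,3] − [0,3] + [0,2],
  ∂[0,3,4] = [3,4] − [0,4] + [0,3].
The 9×6 boundary matrix has rank 5 and Smith normal form diag(1,1,1,1,1).

From H_k ≅ ker(∂_k) / im(∂_{k+1}) we obtain:

  H_0: rank C_0 − rank ∂_1 = 5 − 4 = 1, and the invariant factors of ∂_1 are all 1, so H_0 ≅ Z.
  H_1: rank ker ∂_1 − rank ∂_2 = (9 − 4) − 5 = 0, and the invariant factors of ∂_2 are all 1, so H_1 ≅ 0.
  H_2: rank ker ∂_2 − rank ∂_3 = (6 − 5) − 0 = 1, and there is no ∂_3, so H_2 ≅ Z.

H_0 = Z,  H_1 = 0,  H_2 = Z.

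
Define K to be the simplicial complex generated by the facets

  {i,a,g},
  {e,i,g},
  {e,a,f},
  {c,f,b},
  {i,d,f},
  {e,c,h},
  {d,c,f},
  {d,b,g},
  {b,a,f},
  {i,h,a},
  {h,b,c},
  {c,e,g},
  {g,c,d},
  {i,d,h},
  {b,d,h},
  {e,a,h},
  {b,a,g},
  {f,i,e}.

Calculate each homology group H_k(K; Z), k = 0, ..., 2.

H_0 ≅ Z,  H_1 ≅ Z ⊕ Z/2,  H_2 = 0.

Order the vertices as a < b < c < d < e < f < g < h < i. Listing each simplex with vertices in this order, K has dimension 2 with simplices:

  0-simplices (9): a, b, c, d, e, f, g, h, i
  1-simplices (27): ab, ae, af, ag, ah, ai, bc, bd, bf, bg, bh, cd, ce, cf, cg, ch, df, dg, dh, di, ef, eg, eh, ei, fi, gi, hi
  2-simplices (18): abf, abg, aef, aeh, agi, ahi, bcf, bch, bdg, bdh, cdf, cdg, ceg, ceh, dfi, dhi, efi, egi

so the chain groups are C_0 ≅ Z^9, C_1 ≅ Z^27, C_2 ≅ Z^18.

Boundary ∂_1: C_1 → C_0 sends each edge [p,q] (with p < q) to q − p.
This gives a 9×27 integer matrix of rank 8; reducing to Smith normal form yields diagonal entries (1,1,1,1,1,1,1,1).

∂_2: C_2 → C_1 sends each 2-simplex [p,q,r] to [q,r] − [p,r] + [p,q]. For instance
  ∂cdf = df − cf + cd,
  ∂dhi = hi − di + dh.
The 27×18 boundary matrix has rank 18 and Smith normal form diag(1,1,1,1,1,1,1,1,1,1,1,1,1,1,1,1,1,2).

Computing H_k = (kernel of ∂_k) / (image of ∂_{k+1}):

  H_0: rank C_0 − rank ∂_1 = 9 − 8 = 1, and the invariant factors of ∂_1 are all 1, so H_0 ≅ Z.
  H_1: rank ker ∂_1 − rank ∂_2 = (27 − 8) − 18 = 1, and ∂_2 has invariant factor 2 > 1, so H_1 ≅ Z ⊕ Z/2.
  H_2: rank ker ∂_2 − rank ∂_3 = (18 − 18) − 0 = 0, and there is no ∂_3, so H_2 ≅ 0.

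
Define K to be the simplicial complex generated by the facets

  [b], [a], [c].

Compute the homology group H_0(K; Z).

H_0 ≅ Z^3.

Take the total order a < b < c on the vertex set. Then K (dimension 0) consists of the simplices:

  0-simplices (3): a, b, c

Hence C_0 ≅ Z^3.

From H_k ≅ ker(∂_k) / im(∂_{k+1}) we obtain:

  H_0: rank C_0 − rank ∂_1 = 3 − 0 = 3, and there is no ∂_1, so H_0 ≅ Z^3.

(K is a triangulation of a set of 3 points.)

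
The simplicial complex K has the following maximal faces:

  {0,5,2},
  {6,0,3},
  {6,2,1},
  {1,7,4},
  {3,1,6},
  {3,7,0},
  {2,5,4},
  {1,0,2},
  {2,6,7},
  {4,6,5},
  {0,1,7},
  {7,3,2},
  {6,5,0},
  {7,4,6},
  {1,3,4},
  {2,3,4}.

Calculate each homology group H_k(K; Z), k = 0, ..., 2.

Order the vertices as 0 < 1 < 2 < 3 < 4 < 5 < 6 < 7. Listing each simplex with vertices in this order, K has dimension 2 with simplices:

  0-simplices (8): [0], [1], [2], [3], [4], [5], [6], [7]
  1-simplices (24): (24 of them)
  2-simplices (16): [0,1,2], [0,1,7], [0,2,5], [0,3,6], [0,3,7], [0,5,6], [1,2,6], [1,3,4], [1,3,6], [1,4,7], [2,3,4], [2,3,7], [2,4,5], [2,6,7], [4,5,6], [4,6,7]

giving chain groups C_0 ≅ Z^8, C_1 ≅ Z^24, C_2 ≅ Z^16.

The boundary map ∂_1: C_1 → C_0 sends each edge [p,q] (with p < q) to q − p. For instance
  ∂[6,7] = [7] − [6].
The resulting 8×24 matrix has rank 7, and its Smith normal form has invariant factors (1,1,1,1,1,1,1).

The boundary map ∂_2: C_2 → C_1 acts by ∂[p,q,r] = [q,r] − [p,r] + [p,q]. For instance
  ∂[1,3,4] = [3,4] − [1,4] + [1,3],
  ∂[0,3,6] = [3,6] − [0,6] + [0,3].
As a 24×16 matrix over Z this has rank 15, with invariant factors (1,1,1,1,1,1,1,1,1,1,1,1,1,1,1).

Computing H_k = (kernel of ∂_k) / (image of ∂_{k+1}):

  H_0: rank C_0 − rank ∂_1 = 8 − 7 = 1, and the invariant factors of ∂_1 are all 1, so H_0 = Z.
  H_1: rank ker ∂_1 − rank ∂_2 = (24 − 7) − 15 = 2, and the invariant factors of ∂_2 are all 1, so H_1 = Z^2.
  H_2: rank ker ∂_2 − rank ∂_3 = (16 − 15) − 0 = 1, and there is no ∂_3, so H_2 = Z.

As a check, the Euler characteristic is 8 − 24 + 16 = 0, which agrees with 1 − 2 + 1 = 0.
(K is a triangulation of the torus T^2.)

H_0 ≅ Z,  H_1 ≅ Z^2,  H_2 ≅ Z.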